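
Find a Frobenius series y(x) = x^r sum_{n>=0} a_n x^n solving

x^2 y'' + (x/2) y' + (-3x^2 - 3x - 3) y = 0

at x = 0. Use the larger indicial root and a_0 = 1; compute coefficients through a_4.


Write in Frobenius form y'' + (p(x)/x) y' + (q(x)/x^2) y = 0:
  p(x) = 1/2,  q(x) = -3x^2 - 3x - 3.
Indicial equation: r(r-1) + (1/2) r + (-3) = 0 -> roots r_1 = 2, r_2 = -3/2.
Take r = r_1 = 2. Let y(x) = x^r sum_{n>=0} a_n x^n with a_0 = 1.
Substitute y = x^r sum a_n x^n and match x^{r+n}. The recurrence is
  D(n) a_n - 3 a_{n-1} - 3 a_{n-2} = 0,  where D(n) = (r+n)(r+n-1) + (1/2)(r+n) + (-3).
  a_n = [3 a_{n-1} + 3 a_{n-2}] / D(n).
Since the indicial polynomial factors as (r - r_1)(r - r_2), D(n) = (r_1 + n - r_1)(r_1 + n - r_2) = n(n + 7/2).
Evaluating step by step (a_0 = 1):
  n = 1: D(1) = 1(1 + 7/2) = 9/2; numerator = 3(1) = 3; a_1 = (3)/(9/2) = 2/3
  n = 2: D(2) = 2(2 + 7/2) = 11; numerator = 3(2/3) + 3(1) = 5; a_2 = (5)/(11) = 5/11
  n = 3: D(3) = 3(3 + 7/2) = 39/2; numerator = 3(5/11) + 3(2/3) = 37/11; a_3 = (37/11)/(39/2) = 74/429
  n = 4: D(4) = 4(4 + 7/2) = 30; numerator = 3(74/429) + 3(5/11) = 269/143; a_4 = (269/143)/(30) = 269/4290

r = 2; a_0 = 1; a_1 = 2/3; a_2 = 5/11; a_3 = 74/429; a_4 = 269/4290


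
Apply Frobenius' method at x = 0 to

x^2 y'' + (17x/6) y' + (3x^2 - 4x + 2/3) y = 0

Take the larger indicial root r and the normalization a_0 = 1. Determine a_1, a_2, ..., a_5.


Write in Frobenius form y'' + (p(x)/x) y' + (q(x)/x^2) y = 0:
  p(x) = 17/6,  q(x) = 3x^2 - 4x + 2/3.
Indicial equation: r(r-1) + (17/6) r + (2/3) = 0 -> roots r_1 = -1/2, r_2 = -4/3.
Take r = r_1 = -1/2. Let y(x) = x^r sum_{n>=0} a_n x^n with a_0 = 1.
Substitute y = x^r sum a_n x^n and match x^{r+n}. The recurrence is
  D(n) a_n - 4 a_{n-1} + 3 a_{n-2} = 0,  where D(n) = (r+n)(r+n-1) + (17/6)(r+n) + (2/3).
  a_n = [4 a_{n-1} - 3 a_{n-2}] / D(n).
Since the indicial polynomial factors as (r - r_1)(r - r_2), D(n) = (r_1 + n - r_1)(r_1 + n - r_2) = n(n + 5/6).
Evaluating step by step (a_0 = 1):
  n = 1: D(1) = 1(1 + 5/6) = 11/6; numerator = 4(1) = 4; a_1 = (4)/(11/6) = 24/11
  n = 2: D(2) = 2(2 + 5/6) = 17/3; numerator = 4(24/11) - 3(1) = 63/11; a_2 = (63/11)/(17/3) = 189/187
  n = 3: D(3) = 3(3 + 5/6) = 23/2; numerator = 4(189/187) - 3(24/11) = -468/187; a_3 = (-468/187)/(23/2) = -936/4301
  n = 4: D(4) = 4(4 + 5/6) = 58/3; numerator = 4(-936/4301) - 3(189/187) = -16785/4301; a_4 = (-16785/4301)/(58/3) = -50355/249458
  n = 5: D(5) = 5(5 + 5/6) = 175/6; numerator = 4(-50355/249458) - 3(-936/4301) = -1134/7337; a_5 = (-1134/7337)/(175/6) = -972/183425

r = -1/2; a_0 = 1; a_1 = 24/11; a_2 = 189/187; a_3 = -936/4301; a_4 = -50355/249458; a_5 = -972/183425


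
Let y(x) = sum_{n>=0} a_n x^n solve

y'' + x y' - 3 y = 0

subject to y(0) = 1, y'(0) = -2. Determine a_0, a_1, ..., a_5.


Ansatz: y(x) = sum_{n>=0} a_n x^n, so y'(x) = sum_{n>=1} n a_n x^(n-1) and y''(x) = sum_{n>=2} n(n-1) a_n x^(n-2).
Substitute into P(x) y'' + Q(x) y' + R(x) y = 0 with P(x) = 1, Q(x) = x, R(x) = -3, and match powers of x.
Initial conditions: a_0 = 1, a_1 = -2.
Setting the coefficient of each power of x to zero and solving order by order (substituting the coefficients already found):
  x^0: 2 a_2 - 3 a_0 = 0  ->  2 a_2 = 3 a_0 = 3  ->  a_2 = 3/2
  x^1: 6 a_3 - 2 a_1 = 0  ->  6 a_3 = 2 a_1 = -4  ->  a_3 = -2/3
  x^2: 12 a_4 - a_2 = 0  ->  12 a_4 = a_2 = 3/2  ->  a_4 = 1/8
  x^3: 20 a_5 = 0  ->  a_5 = 0
Truncated series: y(x) = 1 - 2 x + (3/2) x^2 - (2/3) x^3 + (1/8) x^4 + O(x^6).

a_0 = 1; a_1 = -2; a_2 = 3/2; a_3 = -2/3; a_4 = 1/8; a_5 = 0


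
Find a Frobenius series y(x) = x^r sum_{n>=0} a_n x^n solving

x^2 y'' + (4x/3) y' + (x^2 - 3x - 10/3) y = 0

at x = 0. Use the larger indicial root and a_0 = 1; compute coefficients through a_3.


Write in Frobenius form y'' + (p(x)/x) y' + (q(x)/x^2) y = 0:
  p(x) = 4/3,  q(x) = x^2 - 3x - 10/3.
Indicial equation: r(r-1) + (4/3) r + (-10/3) = 0 -> roots r_1 = 5/3, r_2 = -2.
Take r = r_1 = 5/3. Let y(x) = x^r sum_{n>=0} a_n x^n with a_0 = 1.
Substitute y = x^r sum a_n x^n and match x^{r+n}. The recurrence is
  D(n) a_n - 3 a_{n-1} + 1 a_{n-2} = 0,  where D(n) = (r+n)(r+n-1) + (4/3)(r+n) + (-10/3).
  a_n = [3 a_{n-1} - 1 a_{n-2}] / D(n).
Since the indicial polynomial factors as (r - r_1)(r - r_2), D(n) = (r_1 + n - r_1)(r_1 + n - r_2) = n(n + 11/3).
Evaluating step by step (a_0 = 1):
  n = 1: D(1) = 1(1 + 11/3) = 14/3; numerator = 3(1) = 3; a_1 = (3)/(14/3) = 9/14
  n = 2: D(2) = 2(2 + 11/3) = 34/3; numerator = 3(9/14) - 1(1) = 13/14; a_2 = (13/14)/(34/3) = 39/476
  n = 3: D(3) = 3(3 + 11/3) = 20; numerator = 3(39/476) - 1(9/14) = -27/68; a_3 = (-27/68)/(20) = -27/1360

r = 5/3; a_0 = 1; a_1 = 9/14; a_2 = 39/476; a_3 = -27/1360


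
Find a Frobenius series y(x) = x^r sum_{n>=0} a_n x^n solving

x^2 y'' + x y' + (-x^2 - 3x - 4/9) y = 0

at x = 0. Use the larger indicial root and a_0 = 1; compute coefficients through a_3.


Write in Frobenius form y'' + (p(x)/x) y' + (q(x)/x^2) y = 0:
  p(x) = 1,  q(x) = -x^2 - 3x - 4/9.
Indicial equation: r(r-1) + (1) r + (-4/9) = 0 -> roots r_1 = 2/3, r_2 = -2/3.
Take r = r_1 = 2/3. Let y(x) = x^r sum_{n>=0} a_n x^n with a_0 = 1.
Substitute y = x^r sum a_n x^n and match x^{r+n}. The recurrence is
  D(n) a_n - 3 a_{n-1} - 1 a_{n-2} = 0,  where D(n) = (r+n)(r+n-1) + (1)(r+n) + (-4/9).
  a_n = [3 a_{n-1} + 1 a_{n-2}] / D(n).
Since the indicial polynomial factors as (r - r_1)(r - r_2), D(n) = (r_1 + n - r_1)(r_1 + n - r_2) = n(n + 4/3).
Evaluating step by step (a_0 = 1):
  n = 1: D(1) = 1(1 + 4/3) = 7/3; numerator = 3(1) = 3; a_1 = (3)/(7/3) = 9/7
  n = 2: D(2) = 2(2 + 4/3) = 20/3; numerator = 3(9/7) + 1(1) = 34/7; a_2 = (34/7)/(20/3) = 51/70
  n = 3: D(3) = 3(3 + 4/3) = 13; numerator = 3(51/70) + 1(9/7) = 243/70; a_3 = (243/70)/(13) = 243/910

r = 2/3; a_0 = 1; a_1 = 9/7; a_2 = 51/70; a_3 = 243/910


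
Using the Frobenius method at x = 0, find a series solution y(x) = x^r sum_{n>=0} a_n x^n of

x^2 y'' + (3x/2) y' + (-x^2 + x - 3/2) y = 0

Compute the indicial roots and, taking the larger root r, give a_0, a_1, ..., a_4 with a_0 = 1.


Write in Frobenius form y'' + (p(x)/x) y' + (q(x)/x^2) y = 0:
  p(x) = 3/2,  q(x) = -x^2 + x - 3/2.
Indicial equation: r(r-1) + (3/2) r + (-3/2) = 0 -> roots r_1 = 1, r_2 = -3/2.
Take r = r_1 = 1. Let y(x) = x^r sum_{n>=0} a_n x^n with a_0 = 1.
Substitute y = x^r sum a_n x^n and match x^{r+n}. The recurrence is
  D(n) a_n + 1 a_{n-1} - 1 a_{n-2} = 0,  where D(n) = (r+n)(r+n-1) + (3/2)(r+n) + (-3/2).
  a_n = [-1 a_{n-1} + 1 a_{n-2}] / D(n).
Since the indicial polynomial factors as (r - r_1)(r - r_2), D(n) = (r_1 + n - r_1)(r_1 + n - r_2) = n(n + 5/2).
Evaluating step by step (a_0 = 1):
  n = 1: D(1) = 1(1 + 5/2) = 7/2; numerator = -1(1) = -1; a_1 = (-1)/(7/2) = -2/7
  n = 2: D(2) = 2(2 + 5/2) = 9; numerator = -1(-2/7) + 1(1) = 9/7; a_2 = (9/7)/(9) = 1/7
  n = 3: D(3) = 3(3 + 5/2) = 33/2; numerator = -1(1/7) + 1(-2/7) = -3/7; a_3 = (-3/7)/(33/2) = -2/77
  n = 4: D(4) = 4(4 + 5/2) = 26; numerator = -1(-2/77) + 1(1/7) = 13/77; a_4 = (13/77)/(26) = 1/154

r = 1; a_0 = 1; a_1 = -2/7; a_2 = 1/7; a_3 = -2/77; a_4 = 1/154


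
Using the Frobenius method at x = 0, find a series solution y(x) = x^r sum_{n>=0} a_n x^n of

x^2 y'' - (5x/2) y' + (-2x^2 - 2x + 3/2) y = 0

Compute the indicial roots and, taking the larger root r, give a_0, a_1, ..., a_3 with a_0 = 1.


Write in Frobenius form y'' + (p(x)/x) y' + (q(x)/x^2) y = 0:
  p(x) = -5/2,  q(x) = -2x^2 - 2x + 3/2.
Indicial equation: r(r-1) + (-5/2) r + (3/2) = 0 -> roots r_1 = 3, r_2 = 1/2.
Take r = r_1 = 3. Let y(x) = x^r sum_{n>=0} a_n x^n with a_0 = 1.
Substitute y = x^r sum a_n x^n and match x^{r+n}. The recurrence is
  D(n) a_n - 2 a_{n-1} - 2 a_{n-2} = 0,  where D(n) = (r+n)(r+n-1) + (-5/2)(r+n) + (3/2).
  a_n = [2 a_{n-1} + 2 a_{n-2}] / D(n).
Since the indicial polynomial factors as (r - r_1)(r - r_2), D(n) = (r_1 + n - r_1)(r_1 + n - r_2) = n(n + 5/2).
Evaluating step by step (a_0 = 1):
  n = 1: D(1) = 1(1 + 5/2) = 7/2; numerator = 2(1) = 2; a_1 = (2)/(7/2) = 4/7
  n = 2: D(2) = 2(2 + 5/2) = 9; numerator = 2(4/7) + 2(1) = 22/7; a_2 = (22/7)/(9) = 22/63
  n = 3: D(3) = 3(3 + 5/2) = 33/2; numerator = 2(22/63) + 2(4/7) = 116/63; a_3 = (116/63)/(33/2) = 232/2079

r = 3; a_0 = 1; a_1 = 4/7; a_2 = 22/63; a_3 = 232/2079


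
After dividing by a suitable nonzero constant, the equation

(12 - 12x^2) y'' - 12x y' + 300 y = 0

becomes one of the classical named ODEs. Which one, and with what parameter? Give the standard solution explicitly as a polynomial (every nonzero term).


All three coefficients share the factor 12; dividing through by 12 gives  (1 - x^2) y'' - x y' + 25 y = 0.
This matches the Chebyshev equation (1 - x^2) y'' - x y' + n^2 y = 0 (note the -x y' term, not -2x y') with n^2 = 25, so n = 5; the polynomial solution is T_5(x).
With y = sum_k a_k x^k, matching x^k gives (k+2)(k+1) a_{k+2} = (k^2 - n^2) a_k = (k - 5)(k + 5) a_k. The right side vanishes at k = 5, so the series with the parity of 5 terminates at degree 5.
Standard normalization: leading coefficient of T_n is 2^(n-1), so a_5 = 2^4 = 16. Work downward with a_k = (k+1)(k+2) a_{k+2} / ((k - 5)(k + 5)):
  a_3 = (4)(5)(16) / ((3 - 5)(3 + 5)) = 320/(-16) = -20
  a_1 = (2)(3)(-20) / ((1 - 5)(1 + 5)) = -120/(-24) = 5
Hence T_5(x) = 16 x^5 - 20 x^3 + 5 x.

T_5(x); series = 16 x^5 - 20 x^3 + 5 x


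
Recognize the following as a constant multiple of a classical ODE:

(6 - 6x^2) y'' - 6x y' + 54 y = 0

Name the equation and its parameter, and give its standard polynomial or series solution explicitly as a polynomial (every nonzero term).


All three coefficients share the factor 6; dividing through by 6 gives  (1 - x^2) y'' - x y' + 9 y = 0.
This matches the Chebyshev equation (1 - x^2) y'' - x y' + n^2 y = 0 (note the -x y' term, not -2x y') with n^2 = 9, so n = 3; the polynomial solution is T_3(x).
With y = sum_k a_k x^k, matching x^k gives (k+2)(k+1) a_{k+2} = (k^2 - n^2) a_k = (k - 3)(k + 3) a_k. The right side vanishes at k = 3, so the series with the parity of 3 terminates at degree 3.
Standard normalization: leading coefficient of T_n is 2^(n-1), so a_3 = 2^2 = 4. Work downward with a_k = (k+1)(k+2) a_{k+2} / ((k - 3)(k + 3)):
  a_1 = (2)(3)(4) / ((1 - 3)(1 + 3)) = 24/(-8) = -3
Hence T_3(x) = 4 x^3 - 3 x.

T_3(x); series = 4 x^3 - 3 x


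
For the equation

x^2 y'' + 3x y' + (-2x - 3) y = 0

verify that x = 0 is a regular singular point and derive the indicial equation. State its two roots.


Divide by x^2 to reach normal form y'' + P_1(x) y' + P_2(x) y = 0 with P_1(x) = 3/x and P_2(x) = -2/x - 3/x^2.
x = 0 is a singular point because the y'-coefficient 3/x has a pole at x = 0 and the y-coefficient -2/x - 3/x^2 has a pole at x = 0.
It is a regular singular point because x P_1(x) = p(x) = 3 and x^2 P_2(x) = q(x) = -2x - 3 are polynomials, hence analytic at x = 0.
p(0) = 3,  q(0) = -3.
Indicial equation: r(r-1) + p(0) r + q(0) = 0, i.e. r^2 + (p(0) - 1) r + q(0) = 0, i.e. r^2 + 2 r - 3 = 0.
Discriminant: (2)^2 - 4(-3) = 16, so r = (-2 ± 4)/2.
Solving: r_1 = 1, r_2 = -3.

indicial: r^2 + 2 r - 3 = 0; roots r_1 = 1, r_2 = -3


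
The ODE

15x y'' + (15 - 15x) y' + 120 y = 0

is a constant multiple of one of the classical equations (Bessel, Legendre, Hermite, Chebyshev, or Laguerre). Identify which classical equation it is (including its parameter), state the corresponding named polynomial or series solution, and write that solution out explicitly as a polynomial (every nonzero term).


All three coefficients share the factor 15; dividing through by 15 gives  x y'' + (1 - x) y' + 8 y = 0.
This matches the Laguerre equation x y'' + (1 - x) y' + n y = 0 with n = 8; the polynomial solution is L_8(x).
With y = sum_k a_k x^k, matching x^k gives (k+1)k a_{k+1} + (k+1) a_{k+1} - k a_k + n a_k = 0, i.e. (k+1)^2 a_{k+1} = (k - n) a_k = (k - 8) a_k. The right side vanishes at k = 8, so the series terminates at degree 8.
Standard normalization L_n(0) = 1 gives a_0 = 1. Work upward with a_{k+1} = (k - 8) a_k / (k+1)^2:
  a_1 = (0 - 8)(1) / 1^2 = -8/1 = -8
  a_2 = (1 - 8)(-8) / 2^2 = 56/4 = 14
  a_3 = (2 - 8)(14) / 3^2 = -84/9 = -28/3
  a_4 = (3 - 8)(-28/3) / 4^2 = (140/3)/16 = 35/12
  a_5 = (4 - 8)(35/12) / 5^2 = (-35/3)/25 = -7/15
  a_6 = (5 - 8)(-7/15) / 6^2 = (7/5)/36 = 7/180
  a_7 = (6 - 8)(7/180) / 7^2 = (-7/90)/49 = -1/630
  a_8 = (7 - 8)(-1/630) / 8^2 = (1/630)/64 = 1/40320
Hence L_8(x) = x^8/40320 - x^7/630 + 7 x^6/180 - 7 x^5/15 + 35 x^4/12 - 28 x^3/3 + 14 x^2 - 8 x + 1.

L_8(x); series = x^8/40320 - x^7/630 + 7 x^6/180 - 7 x^5/15 + 35 x^4/12 - 28 x^3/3 + 14 x^2 - 8 x + 1


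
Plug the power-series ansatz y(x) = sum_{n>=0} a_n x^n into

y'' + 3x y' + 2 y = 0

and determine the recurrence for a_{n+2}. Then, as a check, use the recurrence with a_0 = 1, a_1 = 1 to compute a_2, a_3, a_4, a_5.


Substitute y = sum_n a_n x^n.
y''(x) has coefficient (n+2)(n+1) a_{n+2} at x^n;
3 x y'(x) has coefficient 3 n a_n at x^n (shift);
2 y(x) has coefficient 2 a_n at x^n.
Matching x^n: (n+2)(n+1) a_{n+2} + (3n + 2) a_n = 0.
Thus a_{n+2} = (-3n - 2) / ((n+1)(n+2)) * a_n.

Check with a_0 = 1, a_1 = 1 (apply the recurrence for n = 0, 1, 2, 3): a_0 = 1, a_1 = 1, a_2 = -1, a_3 = -5/6, a_4 = 2/3, a_5 = 11/24.

a_(n+2) = (-3n - 2) / ((n+1)(n+2)) * a_n; check: a_0 = 1, a_1 = 1, a_2 = -1, a_3 = -5/6, a_4 = 2/3, a_5 = 11/24


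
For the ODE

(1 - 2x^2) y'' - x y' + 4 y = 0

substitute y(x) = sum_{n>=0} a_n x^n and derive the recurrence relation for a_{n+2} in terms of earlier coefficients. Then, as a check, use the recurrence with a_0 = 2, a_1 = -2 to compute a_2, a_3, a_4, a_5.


Substitute y = sum_n a_n x^n.
(1 - 2 x^2) y'' contributes (n+2)(n+1) a_{n+2} - 2 n(n-1) a_n at x^n.
-x y'(x) contributes -n a_n at x^n.
4 y(x) contributes 4 a_n at x^n.
Matching x^n: (n+2)(n+1) a_{n+2} + (-2 n(n-1) - n + 4) a_n = 0.
Thus a_{n+2} = (2 n(n-1) + n - 4) / ((n+1)(n+2)) * a_n.

Check with a_0 = 2, a_1 = -2 (apply the recurrence for n = 0, 1, 2, 3): a_0 = 2, a_1 = -2, a_2 = -4, a_3 = 1, a_4 = -2/3, a_5 = 11/20.

a_(n+2) = (2 n(n-1) + n - 4) / ((n+1)(n+2)) * a_n; check: a_0 = 2, a_1 = -2, a_2 = -4, a_3 = 1, a_4 = -2/3, a_5 = 11/20


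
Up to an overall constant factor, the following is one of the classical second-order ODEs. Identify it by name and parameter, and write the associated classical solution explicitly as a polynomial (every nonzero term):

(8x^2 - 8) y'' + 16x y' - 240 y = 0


All three coefficients share the factor -8; dividing through by -8 gives  (1 - x^2) y'' - 2x y' + 30 y = 0.
This matches the Legendre equation (1 - x^2) y'' - 2x y' + n(n+1) y = 0 (note the -2x y' term) with n(n+1) = 30, so n = 5; the polynomial solution is P_5(x).
With y = sum_k a_k x^k, matching x^k gives (k+2)(k+1) a_{k+2} = [k(k+1) - n(n+1)] a_k = (k - 5)(k + 6) a_k. The right side vanishes at k = 5, so the series with the parity of 5 terminates at degree 5.
Standard normalization (P_n(1) = 1): leading coefficient (2n)!/(2^n (n!)^2) = 3628800/(32*14400) = 63/8, so a_5 = 63/8. Work downward with a_k = (k+1)(k+2) a_{k+2} / ((k - 5)(k + 6)):
  a_3 = (4)(5)(63/8) / ((3 - 5)(3 + 6)) = (315/2)/(-18) = -35/4
  a_1 = (2)(3)(-35/4) / ((1 - 5)(1 + 6)) = (-105/2)/(-28) = 15/8
Hence P_5(x) = 63 x^5/8 - 35 x^3/4 + 15 x/8.

P_5(x); series = 63 x^5/8 - 35 x^3/4 + 15 x/8


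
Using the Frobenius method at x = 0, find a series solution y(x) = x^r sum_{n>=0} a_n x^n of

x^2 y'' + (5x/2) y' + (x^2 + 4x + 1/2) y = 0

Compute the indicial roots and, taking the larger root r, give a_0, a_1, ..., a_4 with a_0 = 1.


Write in Frobenius form y'' + (p(x)/x) y' + (q(x)/x^2) y = 0:
  p(x) = 5/2,  q(x) = x^2 + 4x + 1/2.
Indicial equation: r(r-1) + (5/2) r + (1/2) = 0 -> roots r_1 = -1/2, r_2 = -1.
Take r = r_1 = -1/2. Let y(x) = x^r sum_{n>=0} a_n x^n with a_0 = 1.
Substitute y = x^r sum a_n x^n and match x^{r+n}. The recurrence is
  D(n) a_n + 4 a_{n-1} + 1 a_{n-2} = 0,  where D(n) = (r+n)(r+n-1) + (5/2)(r+n) + (1/2).
  a_n = [-4 a_{n-1} - 1 a_{n-2}] / D(n).
Since the indicial polynomial factors as (r - r_1)(r - r_2), D(n) = (r_1 + n - r_1)(r_1 + n - r_2) = n(n + 1/2).
Evaluating step by step (a_0 = 1):
  n = 1: D(1) = 1(1 + 1/2) = 3/2; numerator = -4(1) = -4; a_1 = (-4)/(3/2) = -8/3
  n = 2: D(2) = 2(2 + 1/2) = 5; numerator = -4(-8/3) - 1(1) = 29/3; a_2 = (29/3)/(5) = 29/15
  n = 3: D(3) = 3(3 + 1/2) = 21/2; numerator = -4(29/15) - 1(-8/3) = -76/15; a_3 = (-76/15)/(21/2) = -152/315
  n = 4: D(4) = 4(4 + 1/2) = 18; numerator = -4(-152/315) - 1(29/15) = -1/315; a_4 = (-1/315)/(18) = -1/5670

r = -1/2; a_0 = 1; a_1 = -8/3; a_2 = 29/15; a_3 = -152/315; a_4 = -1/5670


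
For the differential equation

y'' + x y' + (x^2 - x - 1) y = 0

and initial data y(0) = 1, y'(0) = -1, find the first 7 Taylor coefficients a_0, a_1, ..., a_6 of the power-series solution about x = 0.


Ansatz: y(x) = sum_{n>=0} a_n x^n, so y'(x) = sum_{n>=1} n a_n x^(n-1) and y''(x) = sum_{n>=2} n(n-1) a_n x^(n-2).
Substitute into P(x) y'' + Q(x) y' + R(x) y = 0 with P(x) = 1, Q(x) = x, R(x) = x^2 - x - 1, and match powers of x.
Initial conditions: a_0 = 1, a_1 = -1.
Setting the coefficient of each power of x to zero and solving order by order (substituting the coefficients already found):
  x^0: 2 a_2 - a_0 = 0  ->  2 a_2 = a_0 = 1  ->  a_2 = 1/2
  x^1: 6 a_3 - a_0 = 0  ->  6 a_3 = a_0 = 1  ->  a_3 = 1/6
  x^2: 12 a_4 + a_2 - a_1 + a_0 = 0  ->  12 a_4 = -a_2 + a_1 - a_0 = -5/2  ->  a_4 = -5/24
  x^3: 20 a_5 + 2 a_3 - a_2 + a_1 = 0  ->  20 a_5 = -2 a_3 + a_2 - a_1 = 7/6  ->  a_5 = 7/120
  x^4: 30 a_6 + 3 a_4 - a_3 + a_2 = 0  ->  30 a_6 = -3 a_4 + a_3 - a_2 = 7/24  ->  a_6 = 7/720
Truncated series: y(x) = 1 - x + (1/2) x^2 + (1/6) x^3 - (5/24) x^4 + (7/120) x^5 + (7/720) x^6 + O(x^7).

a_0 = 1; a_1 = -1; a_2 = 1/2; a_3 = 1/6; a_4 = -5/24; a_5 = 7/120; a_6 = 7/720


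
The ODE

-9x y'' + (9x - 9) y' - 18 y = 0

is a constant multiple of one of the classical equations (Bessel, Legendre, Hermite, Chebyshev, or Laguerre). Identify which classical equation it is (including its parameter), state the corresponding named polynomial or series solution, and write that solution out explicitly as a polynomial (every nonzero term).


All three coefficients share the factor -9; dividing through by -9 gives  x y'' + (1 - x) y' + 2 y = 0.
This matches the Laguerre equation x y'' + (1 - x) y' + n y = 0 with n = 2; the polynomial solution is L_2(x).
With y = sum_k a_k x^k, matching x^k gives (k+1)k a_{k+1} + (k+1) a_{k+1} - k a_k + n a_k = 0, i.e. (k+1)^2 a_{k+1} = (k - n) a_k = (k - 2) a_k. The right side vanishes at k = 2, so the series terminates at degree 2.
Standard normalization L_n(0) = 1 gives a_0 = 1. Work upward with a_{k+1} = (k - 2) a_k / (k+1)^2:
  a_1 = (0 - 2)(1) / 1^2 = -2/1 = -2
  a_2 = (1 - 2)(-2) / 2^2 = 2/4 = 1/2
Hence L_2(x) = x^2/2 - 2 x + 1.

L_2(x); series = x^2/2 - 2 x + 1


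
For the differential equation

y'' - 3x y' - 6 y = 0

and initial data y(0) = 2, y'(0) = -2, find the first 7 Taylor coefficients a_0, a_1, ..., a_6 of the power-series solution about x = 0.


Ansatz: y(x) = sum_{n>=0} a_n x^n, so y'(x) = sum_{n>=1} n a_n x^(n-1) and y''(x) = sum_{n>=2} n(n-1) a_n x^(n-2).
Substitute into P(x) y'' + Q(x) y' + R(x) y = 0 with P(x) = 1, Q(x) = -3x, R(x) = -6, and match powers of x.
Initial conditions: a_0 = 2, a_1 = -2.
Setting the coefficient of each power of x to zero and solving order by order (substituting the coefficients already found):
  x^0: 2 a_2 - 6 a_0 = 0  ->  2 a_2 = 6 a_0 = 12  ->  a_2 = 6
  x^1: 6 a_3 - 9 a_1 = 0  ->  6 a_3 = 9 a_1 = -18  ->  a_3 = -3
  x^2: 12 a_4 - 12 a_2 = 0  ->  12 a_4 = 12 a_2 = 72  ->  a_4 = 6
  x^3: 20 a_5 - 15 a_3 = 0  ->  20 a_5 = 15 a_3 = -45  ->  a_5 = -9/4
  x^4: 30 a_6 - 18 a_4 = 0  ->  30 a_6 = 18 a_4 = 108  ->  a_6 = 18/5
Truncated series: y(x) = 2 - 2 x + 6 x^2 - 3 x^3 + 6 x^4 - (9/4) x^5 + (18/5) x^6 + O(x^7).

a_0 = 2; a_1 = -2; a_2 = 6; a_3 = -3; a_4 = 6; a_5 = -9/4; a_6 = 18/5


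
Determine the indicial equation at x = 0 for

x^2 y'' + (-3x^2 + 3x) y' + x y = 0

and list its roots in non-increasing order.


Divide by x^2 to reach normal form y'' + P_1(x) y' + P_2(x) y = 0 with P_1(x) = -3 + 3/x and P_2(x) = 1/x.
x = 0 is a singular point because the y'-coefficient -3 + 3/x has a pole at x = 0 and the y-coefficient 1/x has a pole at x = 0.
It is a regular singular point because x P_1(x) = p(x) = 3 - 3x and x^2 P_2(x) = q(x) = x are polynomials, hence analytic at x = 0.
p(0) = 3,  q(0) = 0.
Indicial equation: r(r-1) + p(0) r + q(0) = 0, i.e. r^2 + (p(0) - 1) r + q(0) = 0, i.e. r^2 + 2 r = 0.
Discriminant: (2)^2 - 4(0) = 4, so r = (-2 ± 2)/2.
Solving: r_1 = 0, r_2 = -2.

indicial: r^2 + 2 r = 0; roots r_1 = 0, r_2 = -2


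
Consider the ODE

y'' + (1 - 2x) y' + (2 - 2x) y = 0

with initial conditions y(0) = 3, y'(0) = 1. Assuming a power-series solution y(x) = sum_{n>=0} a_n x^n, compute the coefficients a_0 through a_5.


Ansatz: y(x) = sum_{n>=0} a_n x^n, so y'(x) = sum_{n>=1} n a_n x^(n-1) and y''(x) = sum_{n>=2} n(n-1) a_n x^(n-2).
Substitute into P(x) y'' + Q(x) y' + R(x) y = 0 with P(x) = 1, Q(x) = 1 - 2x, R(x) = 2 - 2x, and match powers of x.
Initial conditions: a_0 = 3, a_1 = 1.
Setting the coefficient of each power of x to zero and solving order by order (substituting the coefficients already found):
  x^0: 2 a_2 + a_1 + 2 a_0 = 0  ->  2 a_2 = -a_1 - 2 a_0 = -7  ->  a_2 = -7/2
  x^1: 6 a_3 + 2 a_2 - 2 a_0 = 0  ->  6 a_3 = -2 a_2 + 2 a_0 = 13  ->  a_3 = 13/6
  x^2: 12 a_4 + 3 a_3 - 2 a_2 - 2 a_1 = 0  ->  12 a_4 = -3 a_3 + 2 a_2 + 2 a_1 = -23/2  ->  a_4 = -23/24
  x^3: 20 a_5 + 4 a_4 - 4 a_3 - 2 a_2 = 0  ->  20 a_5 = -4 a_4 + 4 a_3 + 2 a_2 = 11/2  ->  a_5 = 11/40
Truncated series: y(x) = 3 + x - (7/2) x^2 + (13/6) x^3 - (23/24) x^4 + (11/40) x^5 + O(x^6).

a_0 = 3; a_1 = 1; a_2 = -7/2; a_3 = 13/6; a_4 = -23/24; a_5 = 11/40


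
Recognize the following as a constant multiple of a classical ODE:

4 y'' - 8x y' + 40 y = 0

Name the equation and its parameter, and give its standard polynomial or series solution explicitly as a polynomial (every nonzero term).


All three coefficients share the factor 4; dividing through by 4 gives  y'' - 2x y' + 10 y = 0.
This matches the Hermite equation y'' - 2x y' + 2n y = 0 with 2n = 10, so n = 5; the polynomial solution is H_5(x).
With y = sum_k a_k x^k, matching x^k gives (k+2)(k+1) a_{k+2} = 2(k - n) a_k = 2(k - 5) a_k. The right side vanishes at k = 5, so the series with the parity of 5 terminates at degree 5.
Standard normalization: leading coefficient of H_n is 2^n, so a_5 = 2^5 = 32. Work downward with a_k = (k+1)(k+2) a_{k+2} / (2(k - n)):
  a_3 = (4)(5)(32) / (2(3 - 5)) = 640/(-4) = -160
  a_1 = (2)(3)(-160) / (2(1 - 5)) = -960/(-8) = 120
Hence H_5(x) = 32 x^5 - 160 x^3 + 120 x.

H_5(x); series = 32 x^5 - 160 x^3 + 120 x


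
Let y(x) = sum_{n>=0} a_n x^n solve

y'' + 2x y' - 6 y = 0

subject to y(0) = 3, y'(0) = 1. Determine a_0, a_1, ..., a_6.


Ansatz: y(x) = sum_{n>=0} a_n x^n, so y'(x) = sum_{n>=1} n a_n x^(n-1) and y''(x) = sum_{n>=2} n(n-1) a_n x^(n-2).
Substitute into P(x) y'' + Q(x) y' + R(x) y = 0 with P(x) = 1, Q(x) = 2x, R(x) = -6, and match powers of x.
Initial conditions: a_0 = 3, a_1 = 1.
Setting the coefficient of each power of x to zero and solving order by order (substituting the coefficients already found):
  x^0: 2 a_2 - 6 a_0 = 0  ->  2 a_2 = 6 a_0 = 18  ->  a_2 = 9
  x^1: 6 a_3 - 4 a_1 = 0  ->  6 a_3 = 4 a_1 = 4  ->  a_3 = 2/3
  x^2: 12 a_4 - 2 a_2 = 0  ->  12 a_4 = 2 a_2 = 18  ->  a_4 = 3/2
  x^3: 20 a_5 = 0  ->  a_5 = 0
  x^4: 30 a_6 + 2 a_4 = 0  ->  30 a_6 = -2 a_4 = -3  ->  a_6 = -1/10
Truncated series: y(x) = 3 + x + 9 x^2 + (2/3) x^3 + (3/2) x^4 - (1/10) x^6 + O(x^7).

a_0 = 3; a_1 = 1; a_2 = 9; a_3 = 2/3; a_4 = 3/2; a_5 = 0; a_6 = -1/10


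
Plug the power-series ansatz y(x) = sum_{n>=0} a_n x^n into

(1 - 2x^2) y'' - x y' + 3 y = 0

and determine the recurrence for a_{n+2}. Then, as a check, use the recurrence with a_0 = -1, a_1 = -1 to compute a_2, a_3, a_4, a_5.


Substitute y = sum_n a_n x^n.
(1 - 2 x^2) y'' contributes (n+2)(n+1) a_{n+2} - 2 n(n-1) a_n at x^n.
-x y'(x) contributes -n a_n at x^n.
3 y(x) contributes 3 a_n at x^n.
Matching x^n: (n+2)(n+1) a_{n+2} + (-2 n(n-1) - n + 3) a_n = 0.
Thus a_{n+2} = (2 n(n-1) + n - 3) / ((n+1)(n+2)) * a_n.

Check with a_0 = -1, a_1 = -1 (apply the recurrence for n = 0, 1, 2, 3): a_0 = -1, a_1 = -1, a_2 = 3/2, a_3 = 1/3, a_4 = 3/8, a_5 = 1/5.

a_(n+2) = (2 n(n-1) + n - 3) / ((n+1)(n+2)) * a_n; check: a_0 = -1, a_1 = -1, a_2 = 3/2, a_3 = 1/3, a_4 = 3/8, a_5 = 1/5


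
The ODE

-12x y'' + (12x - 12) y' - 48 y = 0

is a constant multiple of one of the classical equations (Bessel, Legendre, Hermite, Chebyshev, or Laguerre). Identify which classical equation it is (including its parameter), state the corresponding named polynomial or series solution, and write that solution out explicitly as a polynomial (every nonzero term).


All three coefficients share the factor -12; dividing through by -12 gives  x y'' + (1 - x) y' + 4 y = 0.
This matches the Laguerre equation x y'' + (1 - x) y' + n y = 0 with n = 4; the polynomial solution is L_4(x).
With y = sum_k a_k x^k, matching x^k gives (k+1)k a_{k+1} + (k+1) a_{k+1} - k a_k + n a_k = 0, i.e. (k+1)^2 a_{k+1} = (k - n) a_k = (k - 4) a_k. The right side vanishes at k = 4, so the series terminates at degree 4.
Standard normalization L_n(0) = 1 gives a_0 = 1. Work upward with a_{k+1} = (k - 4) a_k / (k+1)^2:
  a_1 = (0 - 4)(1) / 1^2 = -4/1 = -4
  a_2 = (1 - 4)(-4) / 2^2 = 12/4 = 3
  a_3 = (2 - 4)(3) / 3^2 = -6/9 = -2/3
  a_4 = (3 - 4)(-2/3) / 4^2 = (2/3)/16 = 1/24
Hence L_4(x) = x^4/24 - 2 x^3/3 + 3 x^2 - 4 x + 1.

L_4(x); series = x^4/24 - 2 x^3/3 + 3 x^2 - 4 x + 1


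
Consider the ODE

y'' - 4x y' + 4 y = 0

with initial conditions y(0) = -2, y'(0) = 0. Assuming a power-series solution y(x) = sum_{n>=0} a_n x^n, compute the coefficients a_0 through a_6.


Ansatz: y(x) = sum_{n>=0} a_n x^n, so y'(x) = sum_{n>=1} n a_n x^(n-1) and y''(x) = sum_{n>=2} n(n-1) a_n x^(n-2).
Substitute into P(x) y'' + Q(x) y' + R(x) y = 0 with P(x) = 1, Q(x) = -4x, R(x) = 4, and match powers of x.
Initial conditions: a_0 = -2, a_1 = 0.
Setting the coefficient of each power of x to zero and solving order by order (substituting the coefficients already found):
  x^0: 2 a_2 + 4 a_0 = 0  ->  2 a_2 = -4 a_0 = 8  ->  a_2 = 4
  x^1: 6 a_3 = 0  ->  a_3 = 0
  x^2: 12 a_4 - 4 a_2 = 0  ->  12 a_4 = 4 a_2 = 16  ->  a_4 = 4/3
  x^3: 20 a_5 - 8 a_3 = 0  ->  20 a_5 = 8 a_3 = 0  ->  a_5 = 0
  x^4: 30 a_6 - 12 a_4 = 0  ->  30 a_6 = 12 a_4 = 16  ->  a_6 = 8/15
Truncated series: y(x) = -2 + 4 x^2 + (4/3) x^4 + (8/15) x^6 + O(x^7).

a_0 = -2; a_1 = 0; a_2 = 4; a_3 = 0; a_4 = 4/3; a_5 = 0; a_6 = 8/15


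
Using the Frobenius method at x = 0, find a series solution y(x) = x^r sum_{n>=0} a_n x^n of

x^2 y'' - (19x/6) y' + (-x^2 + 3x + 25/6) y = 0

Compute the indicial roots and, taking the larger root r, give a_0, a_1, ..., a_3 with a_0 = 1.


Write in Frobenius form y'' + (p(x)/x) y' + (q(x)/x^2) y = 0:
  p(x) = -19/6,  q(x) = -x^2 + 3x + 25/6.
Indicial equation: r(r-1) + (-19/6) r + (25/6) = 0 -> roots r_1 = 5/2, r_2 = 5/3.
Take r = r_1 = 5/2. Let y(x) = x^r sum_{n>=0} a_n x^n with a_0 = 1.
Substitute y = x^r sum a_n x^n and match x^{r+n}. The recurrence is
  D(n) a_n + 3 a_{n-1} - 1 a_{n-2} = 0,  where D(n) = (r+n)(r+n-1) + (-19/6)(r+n) + (25/6).
  a_n = [-3 a_{n-1} + 1 a_{n-2}] / D(n).
Since the indicial polynomial factors as (r - r_1)(r - r_2), D(n) = (r_1 + n - r_1)(r_1 + n - r_2) = n(n + 5/6).
Evaluating step by step (a_0 = 1):
  n = 1: D(1) = 1(1 + 5/6) = 11/6; numerator = -3(1) = -3; a_1 = (-3)/(11/6) = -18/11
  n = 2: D(2) = 2(2 + 5/6) = 17/3; numerator = -3(-18/11) + 1(1) = 65/11; a_2 = (65/11)/(17/3) = 195/187
  n = 3: D(3) = 3(3 + 5/6) = 23/2; numerator = -3(195/187) + 1(-18/11) = -81/17; a_3 = (-81/17)/(23/2) = -162/391

r = 5/2; a_0 = 1; a_1 = -18/11; a_2 = 195/187; a_3 = -162/391


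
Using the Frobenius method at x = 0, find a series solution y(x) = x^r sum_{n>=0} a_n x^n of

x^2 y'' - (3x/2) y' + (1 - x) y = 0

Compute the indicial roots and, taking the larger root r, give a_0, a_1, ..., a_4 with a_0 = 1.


Write in Frobenius form y'' + (p(x)/x) y' + (q(x)/x^2) y = 0:
  p(x) = -3/2,  q(x) = 1 - x.
Indicial equation: r(r-1) + (-3/2) r + (1) = 0 -> roots r_1 = 2, r_2 = 1/2.
Take r = r_1 = 2. Let y(x) = x^r sum_{n>=0} a_n x^n with a_0 = 1.
Substitute y = x^r sum a_n x^n and match x^{r+n}. The recurrence is
  D(n) a_n - 1 a_{n-1} = 0,  where D(n) = (r+n)(r+n-1) + (-3/2)(r+n) + (1).
  a_n = 1 / D(n) * a_{n-1}.
Since the indicial polynomial factors as (r - r_1)(r - r_2), D(n) = (r_1 + n - r_1)(r_1 + n - r_2) = n(n + 3/2).
Evaluating step by step (a_0 = 1):
  n = 1: D(1) = 1(1 + 3/2) = 5/2; numerator = 1(1) = 1; a_1 = (1)/(5/2) = 2/5
  n = 2: D(2) = 2(2 + 3/2) = 7; numerator = 1(2/5) = 2/5; a_2 = (2/5)/(7) = 2/35
  n = 3: D(3) = 3(3 + 3/2) = 27/2; numerator = 1(2/35) = 2/35; a_3 = (2/35)/(27/2) = 4/945
  n = 4: D(4) = 4(4 + 3/2) = 22; numerator = 1(4/945) = 4/945; a_4 = (4/945)/(22) = 2/10395

r = 2; a_0 = 1; a_1 = 2/5; a_2 = 2/35; a_3 = 4/945; a_4 = 2/10395


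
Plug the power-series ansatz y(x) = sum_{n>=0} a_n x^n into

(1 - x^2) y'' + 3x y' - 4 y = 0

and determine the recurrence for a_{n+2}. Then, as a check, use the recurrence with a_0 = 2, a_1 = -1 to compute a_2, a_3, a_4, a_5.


Substitute y = sum_n a_n x^n.
(1 - 1 x^2) y'' contributes (n+2)(n+1) a_{n+2} - n(n-1) a_n at x^n.
3 x y'(x) contributes 3 n a_n at x^n.
-4 y(x) contributes -4 a_n at x^n.
Matching x^n: (n+2)(n+1) a_{n+2} + (-n(n-1) + 3 n - 4) a_n = 0.
Thus a_{n+2} = (n(n-1) - 3 n + 4) / ((n+1)(n+2)) * a_n.

Check with a_0 = 2, a_1 = -1 (apply the recurrence for n = 0, 1, 2, 3): a_0 = 2, a_1 = -1, a_2 = 4, a_3 = -1/6, a_4 = 0, a_5 = -1/120.

a_(n+2) = (n(n-1) - 3 n + 4) / ((n+1)(n+2)) * a_n; check: a_0 = 2, a_1 = -1, a_2 = 4, a_3 = -1/6, a_4 = 0, a_5 = -1/120


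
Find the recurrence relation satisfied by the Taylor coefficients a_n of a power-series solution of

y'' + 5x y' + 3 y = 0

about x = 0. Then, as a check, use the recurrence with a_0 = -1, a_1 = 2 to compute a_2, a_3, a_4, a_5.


Substitute y = sum_n a_n x^n.
y''(x) has coefficient (n+2)(n+1) a_{n+2} at x^n;
5 x y'(x) has coefficient 5 n a_n at x^n (shift);
3 y(x) has coefficient 3 a_n at x^n.
Matching x^n: (n+2)(n+1) a_{n+2} + (5n + 3) a_n = 0.
Thus a_{n+2} = (-5n - 3) / ((n+1)(n+2)) * a_n.

Check with a_0 = -1, a_1 = 2 (apply the recurrence for n = 0, 1, 2, 3): a_0 = -1, a_1 = 2, a_2 = 3/2, a_3 = -8/3, a_4 = -13/8, a_5 = 12/5.

a_(n+2) = (-5n - 3) / ((n+1)(n+2)) * a_n; check: a_0 = -1, a_1 = 2, a_2 = 3/2, a_3 = -8/3, a_4 = -13/8, a_5 = 12/5


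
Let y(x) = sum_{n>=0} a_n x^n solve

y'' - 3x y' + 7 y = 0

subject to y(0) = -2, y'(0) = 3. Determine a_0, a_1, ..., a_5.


Ansatz: y(x) = sum_{n>=0} a_n x^n, so y'(x) = sum_{n>=1} n a_n x^(n-1) and y''(x) = sum_{n>=2} n(n-1) a_n x^(n-2).
Substitute into P(x) y'' + Q(x) y' + R(x) y = 0 with P(x) = 1, Q(x) = -3x, R(x) = 7, and match powers of x.
Initial conditions: a_0 = -2, a_1 = 3.
Setting the coefficient of each power of x to zero and solving order by order (substituting the coefficients already found):
  x^0: 2 a_2 + 7 a_0 = 0  ->  2 a_2 = -7 a_0 = 14  ->  a_2 = 7
  x^1: 6 a_3 + 4 a_1 = 0  ->  6 a_3 = -4 a_1 = -12  ->  a_3 = -2
  x^2: 12 a_4 + a_2 = 0  ->  12 a_4 = -a_2 = -7  ->  a_4 = -7/12
  x^3: 20 a_5 - 2 a_3 = 0  ->  20 a_5 = 2 a_3 = -4  ->  a_5 = -1/5
Truncated series: y(x) = -2 + 3 x + 7 x^2 - 2 x^3 - (7/12) x^4 - (1/5) x^5 + O(x^6).

a_0 = -2; a_1 = 3; a_2 = 7; a_3 = -2; a_4 = -7/12; a_5 = -1/5


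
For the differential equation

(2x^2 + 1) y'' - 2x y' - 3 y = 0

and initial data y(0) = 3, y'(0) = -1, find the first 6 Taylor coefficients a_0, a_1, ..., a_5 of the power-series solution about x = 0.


Ansatz: y(x) = sum_{n>=0} a_n x^n, so y'(x) = sum_{n>=1} n a_n x^(n-1) and y''(x) = sum_{n>=2} n(n-1) a_n x^(n-2).
Substitute into P(x) y'' + Q(x) y' + R(x) y = 0 with P(x) = 2x^2 + 1, Q(x) = -2x, R(x) = -3, and match powers of x.
Initial conditions: a_0 = 3, a_1 = -1.
Setting the coefficient of each power of x to zero and solving order by order (substituting the coefficients already found):
  x^0: 2 a_2 - 3 a_0 = 0  ->  2 a_2 = 3 a_0 = 9  ->  a_2 = 9/2
  x^1: 6 a_3 - 5 a_1 = 0  ->  6 a_3 = 5 a_1 = -5  ->  a_3 = -5/6
  x^2: 12 a_4 - 3 a_2 = 0  ->  12 a_4 = 3 a_2 = 27/2  ->  a_4 = 9/8
  x^3: 20 a_5 + 3 a_3 = 0  ->  20 a_5 = -3 a_3 = 5/2  ->  a_5 = 1/8
Truncated series: y(x) = 3 - x + (9/2) x^2 - (5/6) x^3 + (9/8) x^4 + (1/8) x^5 + O(x^6).

a_0 = 3; a_1 = -1; a_2 = 9/2; a_3 = -5/6; a_4 = 9/8; a_5 = 1/8


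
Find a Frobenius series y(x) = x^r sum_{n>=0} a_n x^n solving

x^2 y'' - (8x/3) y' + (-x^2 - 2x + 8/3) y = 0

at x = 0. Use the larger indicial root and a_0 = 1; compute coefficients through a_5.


Write in Frobenius form y'' + (p(x)/x) y' + (q(x)/x^2) y = 0:
  p(x) = -8/3,  q(x) = -x^2 - 2x + 8/3.
Indicial equation: r(r-1) + (-8/3) r + (8/3) = 0 -> roots r_1 = 8/3, r_2 = 1.
Take r = r_1 = 8/3. Let y(x) = x^r sum_{n>=0} a_n x^n with a_0 = 1.
Substitute y = x^r sum a_n x^n and match x^{r+n}. The recurrence is
  D(n) a_n - 2 a_{n-1} - 1 a_{n-2} = 0,  where D(n) = (r+n)(r+n-1) + (-8/3)(r+n) + (8/3).
  a_n = [2 a_{n-1} + 1 a_{n-2}] / D(n).
Since the indicial polynomial factors as (r - r_1)(r - r_2), D(n) = (r_1 + n - r_1)(r_1 + n - r_2) = n(n + 5/3).
Evaluating step by step (a_0 = 1):
  n = 1: D(1) = 1(1 + 5/3) = 8/3; numerator = 2(1) = 2; a_1 = (2)/(8/3) = 3/4
  n = 2: D(2) = 2(2 + 5/3) = 22/3; numerator = 2(3/4) + 1(1) = 5/2; a_2 = (5/2)/(22/3) = 15/44
  n = 3: D(3) = 3(3 + 5/3) = 14; numerator = 2(15/44) + 1(3/4) = 63/44; a_3 = (63/44)/(14) = 9/88
  n = 4: D(4) = 4(4 + 5/3) = 68/3; numerator = 2(9/88) + 1(15/44) = 6/11; a_4 = (6/11)/(68/3) = 9/374
  n = 5: D(5) = 5(5 + 5/3) = 100/3; numerator = 2(9/374) + 1(9/88) = 225/1496; a_5 = (225/1496)/(100/3) = 27/5984

r = 8/3; a_0 = 1; a_1 = 3/4; a_2 = 15/44; a_3 = 9/88; a_4 = 9/374; a_5 = 27/5984


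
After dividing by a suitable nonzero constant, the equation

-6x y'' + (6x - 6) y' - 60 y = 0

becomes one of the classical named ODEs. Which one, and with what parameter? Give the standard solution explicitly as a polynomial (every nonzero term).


All three coefficients share the factor -6; dividing through by -6 gives  x y'' + (1 - x) y' + 10 y = 0.
This matches the Laguerre equation x y'' + (1 - x) y' + n y = 0 with n = 10; the polynomial solution is L_10(x).
With y = sum_k a_k x^k, matching x^k gives (k+1)k a_{k+1} + (k+1) a_{k+1} - k a_k + n a_k = 0, i.e. (k+1)^2 a_{k+1} = (k - n) a_k = (k - 10) a_k. The right side vanishes at k = 10, so the series terminates at degree 10.
Standard normalization L_n(0) = 1 gives a_0 = 1. Work upward with a_{k+1} = (k - 10) a_k / (k+1)^2:
  a_1 = (0 - 10)(1) / 1^2 = -10/1 = -10
  a_2 = (1 - 10)(-10) / 2^2 = 90/4 = 45/2
  a_3 = (2 - 10)(45/2) / 3^2 = -180/9 = -20
  a_4 = (3 - 10)(-20) / 4^2 = 140/16 = 35/4
  a_5 = (4 - 10)(35/4) / 5^2 = (-105/2)/25 = -21/10
  a_6 = (5 - 10)(-21/10) / 6^2 = (21/2)/36 = 7/24
  a_7 = (6 - 10)(7/24) / 7^2 = (-7/6)/49 = -1/42
  a_8 = (7 - 10)(-1/42) / 8^2 = (1/14)/64 = 1/896
  a_9 = (8 - 10)(1/896) / 9^2 = (-1/448)/81 = -1/36288
  a_10 = (9 - 10)(-1/36288) / 10^2 = (1/36288)/100 = 1/3628800
Hence L_10(x) = x^10/3628800 - x^9/36288 + x^8/896 - x^7/42 + 7 x^6/24 - 21 x^5/10 + 35 x^4/4 - 20 x^3 + 45 x^2/2 - 10 x + 1.

L_10(x); series = x^10/3628800 - x^9/36288 + x^8/896 - x^7/42 + 7 x^6/24 - 21 x^5/10 + 35 x^4/4 - 20 x^3 + 45 x^2/2 - 10 x + 1


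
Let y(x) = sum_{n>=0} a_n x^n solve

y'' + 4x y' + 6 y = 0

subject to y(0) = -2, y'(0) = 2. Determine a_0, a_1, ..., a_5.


Ansatz: y(x) = sum_{n>=0} a_n x^n, so y'(x) = sum_{n>=1} n a_n x^(n-1) and y''(x) = sum_{n>=2} n(n-1) a_n x^(n-2).
Substitute into P(x) y'' + Q(x) y' + R(x) y = 0 with P(x) = 1, Q(x) = 4x, R(x) = 6, and match powers of x.
Initial conditions: a_0 = -2, a_1 = 2.
Setting the coefficient of each power of x to zero and solving order by order (substituting the coefficients already found):
  x^0: 2 a_2 + 6 a_0 = 0  ->  2 a_2 = -6 a_0 = 12  ->  a_2 = 6
  x^1: 6 a_3 + 10 a_1 = 0  ->  6 a_3 = -10 a_1 = -20  ->  a_3 = -10/3
  x^2: 12 a_4 + 14 a_2 = 0  ->  12 a_4 = -14 a_2 = -84  ->  a_4 = -7
  x^3: 20 a_5 + 18 a_3 = 0  ->  20 a_5 = -18 a_3 = 60  ->  a_5 = 3
Truncated series: y(x) = -2 + 2 x + 6 x^2 - (10/3) x^3 - 7 x^4 + 3 x^5 + O(x^6).

a_0 = -2; a_1 = 2; a_2 = 6; a_3 = -10/3; a_4 = -7; a_5 = 3


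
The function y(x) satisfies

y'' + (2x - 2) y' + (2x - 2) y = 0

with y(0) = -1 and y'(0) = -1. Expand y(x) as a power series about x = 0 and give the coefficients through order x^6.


Ansatz: y(x) = sum_{n>=0} a_n x^n, so y'(x) = sum_{n>=1} n a_n x^(n-1) and y''(x) = sum_{n>=2} n(n-1) a_n x^(n-2).
Substitute into P(x) y'' + Q(x) y' + R(x) y = 0 with P(x) = 1, Q(x) = 2x - 2, R(x) = 2x - 2, and match powers of x.
Initial conditions: a_0 = -1, a_1 = -1.
Setting the coefficient of each power of x to zero and solving order by order (substituting the coefficients already found):
  x^0: 2 a_2 - 2 a_1 - 2 a_0 = 0  ->  2 a_2 = 2 a_1 + 2 a_0 = -4  ->  a_2 = -2
  x^1: 6 a_3 - 4 a_2 + 2 a_0 = 0  ->  6 a_3 = 4 a_2 - 2 a_0 = -6  ->  a_3 = -1
  x^2: 12 a_4 - 6 a_3 + 2 a_2 + 2 a_1 = 0  ->  12 a_4 = 6 a_3 - 2 a_2 - 2 a_1 = 0  ->  a_4 = 0
  x^3: 20 a_5 - 8 a_4 + 4 a_3 + 2 a_2 = 0  ->  20 a_5 = 8 a_4 - 4 a_3 - 2 a_2 = 8  ->  a_5 = 2/5
  x^4: 30 a_6 - 10 a_5 + 6 a_4 + 2 a_3 = 0  ->  30 a_6 = 10 a_5 - 6 a_4 - 2 a_3 = 6  ->  a_6 = 1/5
Truncated series: y(x) = -1 - x - 2 x^2 - x^3 + (2/5) x^5 + (1/5) x^6 + O(x^7).

a_0 = -1; a_1 = -1; a_2 = -2; a_3 = -1; a_4 = 0; a_5 = 2/5; a_6 = 1/5


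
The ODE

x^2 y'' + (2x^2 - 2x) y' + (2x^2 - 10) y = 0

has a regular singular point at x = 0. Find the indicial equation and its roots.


Divide by x^2 to reach normal form y'' + P_1(x) y' + P_2(x) y = 0 with P_1(x) = 2 - 2/x and P_2(x) = 2 - 10/x^2.
x = 0 is a singular point because the y'-coefficient 2 - 2/x has a pole at x = 0 and the y-coefficient 2 - 10/x^2 has a pole at x = 0.
It is a regular singular point because x P_1(x) = p(x) = 2x - 2 and x^2 P_2(x) = q(x) = 2x^2 - 10 are polynomials, hence analytic at x = 0.
p(0) = -2,  q(0) = -10.
Indicial equation: r(r-1) + p(0) r + q(0) = 0, i.e. r^2 + (p(0) - 1) r + q(0) = 0, i.e. r^2 - 3 r - 10 = 0.
Discriminant: (-3)^2 - 4(-10) = 49, so r = (3 ± 7)/2.
Solving: r_1 = 5, r_2 = -2.

indicial: r^2 - 3 r - 10 = 0; roots r_1 = 5, r_2 = -2


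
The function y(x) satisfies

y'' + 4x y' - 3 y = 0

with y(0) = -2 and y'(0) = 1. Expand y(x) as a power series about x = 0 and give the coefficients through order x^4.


Ansatz: y(x) = sum_{n>=0} a_n x^n, so y'(x) = sum_{n>=1} n a_n x^(n-1) and y''(x) = sum_{n>=2} n(n-1) a_n x^(n-2).
Substitute into P(x) y'' + Q(x) y' + R(x) y = 0 with P(x) = 1, Q(x) = 4x, R(x) = -3, and match powers of x.
Initial conditions: a_0 = -2, a_1 = 1.
Setting the coefficient of each power of x to zero and solving order by order (substituting the coefficients already found):
  x^0: 2 a_2 - 3 a_0 = 0  ->  2 a_2 = 3 a_0 = -6  ->  a_2 = -3
  x^1: 6 a_3 + a_1 = 0  ->  6 a_3 = -a_1 = -1  ->  a_3 = -1/6
  x^2: 12 a_4 + 5 a_2 = 0  ->  12 a_4 = -5 a_2 = 15  ->  a_4 = 5/4
Truncated series: y(x) = -2 + x - 3 x^2 - (1/6) x^3 + (5/4) x^4 + O(x^5).

a_0 = -2; a_1 = 1; a_2 = -3; a_3 = -1/6; a_4 = 5/4


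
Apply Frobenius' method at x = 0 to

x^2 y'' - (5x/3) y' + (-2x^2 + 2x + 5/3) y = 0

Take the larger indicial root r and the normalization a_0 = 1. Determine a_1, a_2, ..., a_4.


Write in Frobenius form y'' + (p(x)/x) y' + (q(x)/x^2) y = 0:
  p(x) = -5/3,  q(x) = -2x^2 + 2x + 5/3.
Indicial equation: r(r-1) + (-5/3) r + (5/3) = 0 -> roots r_1 = 5/3, r_2 = 1.
Take r = r_1 = 5/3. Let y(x) = x^r sum_{n>=0} a_n x^n with a_0 = 1.
Substitute y = x^r sum a_n x^n and match x^{r+n}. The recurrence is
  D(n) a_n + 2 a_{n-1} - 2 a_{n-2} = 0,  where D(n) = (r+n)(r+n-1) + (-5/3)(r+n) + (5/3).
  a_n = [-2 a_{n-1} + 2 a_{n-2}] / D(n).
Since the indicial polynomial factors as (r - r_1)(r - r_2), D(n) = (r_1 + n - r_1)(r_1 + n - r_2) = n(n + 2/3).
Evaluating step by step (a_0 = 1):
  n = 1: D(1) = 1(1 + 2/3) = 5/3; numerator = -2(1) = -2; a_1 = (-2)/(5/3) = -6/5
  n = 2: D(2) = 2(2 + 2/3) = 16/3; numerator = -2(-6/5) + 2(1) = 22/5; a_2 = (22/5)/(16/3) = 33/40
  n = 3: D(3) = 3(3 + 2/3) = 11; numerator = -2(33/40) + 2(-6/5) = -81/20; a_3 = (-81/20)/(11) = -81/220
  n = 4: D(4) = 4(4 + 2/3) = 56/3; numerator = -2(-81/220) + 2(33/40) = 105/44; a_4 = (105/44)/(56/3) = 45/352

r = 5/3; a_0 = 1; a_1 = -6/5; a_2 = 33/40; a_3 = -81/220; a_4 = 45/352
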